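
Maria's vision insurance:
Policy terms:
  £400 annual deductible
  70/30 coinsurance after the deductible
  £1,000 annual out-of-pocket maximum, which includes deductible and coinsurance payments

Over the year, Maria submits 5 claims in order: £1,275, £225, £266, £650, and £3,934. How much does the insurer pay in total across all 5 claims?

£5,350

Bill 1, £1,275: £400 to deductible, leaving £875; 30% of £875 = £262.50. Member pays £662.50; OOP now £662.50. Plan pays £1,275 − £662.50 = £612.50.
Bill 2, £225: deductible already satisfied, so member's share is 30% × £225 = £67.50. Member pays £67.50; OOP now £730. Plan pays £225 − £67.50 = £157.50.
Bill 3, £266: deductible met; 30% of £266 = £79.80. Member owes £79.80 (running OOP £809.80). Plan pays £266 − £79.80 = £186.20.
Bill 4, £650: 30% coinsurance on £650 = £195. That would push OOP to £1,004.80, over the £1,000 cap, so member pays £1,000 − £809.80 = £190.20. Plan pays £650 − £190.20 = £459.80.
Bill 5, £3,934: deductible already satisfied, so member's share is 30% × £3,934 = £1,180.20. Adding that to £1,000 gives £2,180.20, past the £1,000 cap; member pays only £1,000 − £1,000 = £0. Insurer: £3,934 − £0 = £3,934.
Insurer total = bills − member's total = £6,350 − £1,000 = £5,350.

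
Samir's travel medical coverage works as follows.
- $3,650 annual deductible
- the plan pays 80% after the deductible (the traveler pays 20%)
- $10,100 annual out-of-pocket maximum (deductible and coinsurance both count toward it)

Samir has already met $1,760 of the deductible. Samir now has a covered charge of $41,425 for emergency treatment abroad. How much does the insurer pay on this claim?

$33,085

Deductible still to meet: $3,650 − $1,760 = $1,890.
That leaves $41,425 − $1,890 = $39,535 for coinsurance.
Coinsurance: $39,535 × 20% = $7,907.
Traveler responsibility before any cap: $1,890 + $7,907 = $9,797.
Adding $9,797 to the $1,760 already spent would give $11,557, which exceeds the $10,100 cap; the traveler pays just $10,100 − $1,760 = $8,340.
The plan picks up $41,425 − $8,340 = $33,085.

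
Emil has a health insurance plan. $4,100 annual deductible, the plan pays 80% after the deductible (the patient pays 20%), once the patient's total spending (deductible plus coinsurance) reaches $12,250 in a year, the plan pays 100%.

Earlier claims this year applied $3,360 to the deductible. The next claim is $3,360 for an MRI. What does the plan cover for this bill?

$2,096

Remaining deductible: $4,100 − $3,360 = $740.
The remaining $2,620 (= $3,360 − $740) moves to coinsurance.
Patient's 20% share of $2,620 is $524.
That puts the patient's cost at $740 + $524 = $1,264 before any cap.
Year-to-date out-of-pocket becomes $3,360 + $1,264 = $4,624, still under the $12,250 maximum, so no cap applies.
The insurer covers the remainder: $3,360 − $1,264 = $2,096.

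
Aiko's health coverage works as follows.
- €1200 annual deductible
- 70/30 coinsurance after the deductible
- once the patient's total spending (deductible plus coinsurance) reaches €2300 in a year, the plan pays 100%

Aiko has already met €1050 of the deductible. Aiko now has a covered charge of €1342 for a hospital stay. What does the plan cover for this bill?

Remaining deductible: €1200 − €1050 = €150.
That leaves €1342 − €150 = €1192 for coinsurance.
Coinsurance: €1192 × 30% = €357.60.
That puts the patient's cost at €150 + €357.60 = €507.60 before any cap.
Year-to-date out-of-pocket becomes €1050 + €507.60 = €1557.60, still under the €2300 maximum, so no cap applies.
The insurer covers the remainder: €1342 − €507.60 = €834.40.

€834.40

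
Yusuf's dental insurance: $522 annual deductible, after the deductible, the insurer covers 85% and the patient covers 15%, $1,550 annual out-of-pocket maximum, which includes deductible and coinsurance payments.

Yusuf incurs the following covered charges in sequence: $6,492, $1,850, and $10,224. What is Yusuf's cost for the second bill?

#1 ($6,492): $522 finishes the deductible; $5,970 goes to coinsurance; coinsurance $5,970 × 15% = $895.50. Patient owes $1,417.50 (running OOP $1,417.50).
#2 ($1,850): deductible met; 15% of $1,850 = $277.50. That would push OOP to $1,695, over the $1,550 cap, so patient pays $1,550 − $1,417.50 = $132.50.

$132.50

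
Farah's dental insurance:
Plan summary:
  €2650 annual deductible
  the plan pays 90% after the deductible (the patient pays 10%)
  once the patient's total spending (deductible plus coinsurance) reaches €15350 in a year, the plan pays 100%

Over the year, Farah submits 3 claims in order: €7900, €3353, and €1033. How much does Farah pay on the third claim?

Claim 1 (€7900): €2650 finishes the deductible; €5250 goes to coinsurance; patient's 10% is €525. Cost to patient: €3175. OOP to date €3175.
Claim 2 (€3353): deductible met; 10% of €3353 = €335.30. Patient owes €335.30 (running OOP €3510.30).
Claim 3 (€1033): deductible met; 10% of €1033 = €103.30. Patient owes €103.30 (running OOP €3613.60).

€103.30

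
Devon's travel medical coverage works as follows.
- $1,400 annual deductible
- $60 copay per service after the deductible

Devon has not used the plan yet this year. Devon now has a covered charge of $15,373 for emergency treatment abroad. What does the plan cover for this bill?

Deductible not yet touched, so the first $1,400 of the bill goes to the deductible.
The remaining $13,973 (= $15,373 − $1,400) moves to the copay.
Copay on this service: $60.
That puts the traveler's cost at $1,400 + $60 = $1,460.
The plan picks up $15,373 − $1,460 = $13,913.

$13,913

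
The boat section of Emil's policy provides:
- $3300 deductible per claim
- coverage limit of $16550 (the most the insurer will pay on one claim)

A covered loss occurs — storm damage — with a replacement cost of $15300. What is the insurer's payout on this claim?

$12000

Less the $3300 deductible: $15300 − $3300 = $12000.
$12000 is within the $16550 limit, so the insurer pays $12000.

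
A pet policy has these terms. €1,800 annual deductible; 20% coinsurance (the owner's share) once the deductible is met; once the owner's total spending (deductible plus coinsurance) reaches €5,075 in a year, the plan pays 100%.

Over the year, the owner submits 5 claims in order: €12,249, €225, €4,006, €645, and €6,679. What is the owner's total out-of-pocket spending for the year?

€5,075

Bill 1, €12,249: deductible takes €1,800, €10,449 remains; owner's 20% is €2,089.80. Owner pays €3,889.80; OOP now €3,889.80.
Bill 2, €225: deductible met; 20% of €225 = €45. Cost to owner: €45. OOP to date €3,934.80.
Bill 3, €4,006: deductible already satisfied, so owner's share is 20% × €4,006 = €801.20. Cost to owner: €801.20. OOP to date €4,736.
Bill 4, €645: deductible already satisfied, so owner's share is 20% × €645 = €129. Owner pays €129; OOP now €4,865.
Bill 5, €6,679: deductible met; 20% of €6,679 = €1,335.80. Adding that to €4,865 gives €6,200.80, past the €5,075 cap; owner pays only €5,075 − €4,865 = €210.
Total paid by the owner: €3,889.80 + €45 + €801.20 + €129 + €210 = €5,075.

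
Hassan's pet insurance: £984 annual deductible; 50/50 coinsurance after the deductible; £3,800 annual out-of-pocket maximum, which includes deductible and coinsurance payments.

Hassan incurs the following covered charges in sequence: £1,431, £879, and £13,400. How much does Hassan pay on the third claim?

£2,153

#1 (£1,431): deductible takes £984, £447 remains; 50% of £447 = £223.50. Owner pays £1,207.50; OOP now £1,207.50.
#2 (£879): deductible already satisfied, so owner's share is 50% × £879 = £439.50. Owner owes £439.50 (running OOP £1,647).
#3 (£13,400): 50% coinsurance on £13,400 = £6,700. That would push OOP to £8,347, over the £3,800 cap, so owner pays £3,800 − £1,647 = £2,153.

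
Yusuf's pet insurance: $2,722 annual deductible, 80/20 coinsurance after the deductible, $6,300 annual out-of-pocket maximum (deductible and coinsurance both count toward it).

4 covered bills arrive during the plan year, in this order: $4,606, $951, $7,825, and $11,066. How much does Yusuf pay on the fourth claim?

$1,446

Claim 1 ($4,606): $2,722 finishes the deductible; $1,884 goes to coinsurance; coinsurance $1,884 × 20% = $376.80. Owner pays $3,098.80; OOP now $3,098.80.
Claim 2 ($951): deductible already satisfied, so owner's share is 20% × $951 = $190.20. Cost to owner: $190.20. OOP to date $3,289.
Claim 3 ($7,825): deductible met; 20% of $7,825 = $1,565. Owner pays $1,565; OOP now $4,854.
Claim 4 ($11,066): deductible already satisfied, so owner's share is 20% × $11,066 = $2,213.20. That would push OOP to $7,067.20, over the $6,300 cap, so owner pays $6,300 − $4,854 = $1,446.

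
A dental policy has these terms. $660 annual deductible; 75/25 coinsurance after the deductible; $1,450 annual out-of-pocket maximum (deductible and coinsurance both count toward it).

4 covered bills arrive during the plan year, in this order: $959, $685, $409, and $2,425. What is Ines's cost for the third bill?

$102.25

Claim 1 — $959: deductible takes $660, $299 remains; 25% of $299 = $74.75. Cost to patient: $734.75. OOP to date $734.75.
Claim 2 — $685: 25% coinsurance on $685 = $171.25. Patient pays $171.25; OOP now $906.
Claim 3 — $409: 25% coinsurance on $409 = $102.25. Patient pays $102.25; OOP now $1,008.25.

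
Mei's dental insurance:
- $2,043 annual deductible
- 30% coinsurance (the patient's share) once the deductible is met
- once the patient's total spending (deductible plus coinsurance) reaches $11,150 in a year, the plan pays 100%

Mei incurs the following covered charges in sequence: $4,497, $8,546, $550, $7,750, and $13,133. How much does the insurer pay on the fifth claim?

$9,816

#1 ($4,497): $2,043 to deductible, leaving $2,454; coinsurance $2,454 × 30% = $736.20. Patient owes $2,779.20 (running OOP $2,779.20). Insurer: $4,497 − $2,779.20 = $1,717.80.
#2 ($8,546): deductible already satisfied, so patient's share is 30% × $8,546 = $2,563.80. Patient owes $2,563.80 (running OOP $5,343). Insurer: $8,546 − $2,563.80 = $5,982.20.
#3 ($550): deductible already satisfied, so patient's share is 30% × $550 = $165. Patient owes $165 (running OOP $5,508). Plan pays $550 − $165 = $385.
#4 ($7,750): deductible met; 30% of $7,750 = $2,325. Patient pays $2,325; OOP now $7,833. Plan pays $7,750 − $2,325 = $5,425.
#5 ($13,133): deductible already satisfied, so patient's share is 30% × $13,133 = $3,939.90. That would push OOP to $11,772.90, over the $11,150 cap, so patient pays $11,150 − $7,833 = $3,317. Plan pays $13,133 − $3,317 = $9,816.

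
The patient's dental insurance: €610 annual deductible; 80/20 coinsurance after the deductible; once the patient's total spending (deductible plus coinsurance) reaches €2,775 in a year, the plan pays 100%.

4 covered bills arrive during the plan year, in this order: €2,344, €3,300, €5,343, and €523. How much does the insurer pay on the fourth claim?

€433.40

Bill 1, €2,344: €610 finishes the deductible; €1,734 goes to coinsurance; patient's 20% is €346.80. Cost to patient: €956.80. OOP to date €956.80. Insurer: €2,344 − €956.80 = €1,387.20.
Bill 2, €3,300: deductible met; 20% of €3,300 = €660. Cost to patient: €660. OOP to date €1,616.80. Plan pays €3,300 − €660 = €2,640.
Bill 3, €5,343: deductible already satisfied, so patient's share is 20% × €5,343 = €1,068.60. Cost to patient: €1,068.60. OOP to date €2,685.40. Plan pays €5,343 − €1,068.60 = €4,274.40.
Bill 4, €523: 20% coinsurance on €523 = €104.60. OOP would hit €2,790 > €2,775, so the cap limits the patient to €2,775 − €2,685.40 = €89.60. Plan pays €523 − €89.60 = €433.40.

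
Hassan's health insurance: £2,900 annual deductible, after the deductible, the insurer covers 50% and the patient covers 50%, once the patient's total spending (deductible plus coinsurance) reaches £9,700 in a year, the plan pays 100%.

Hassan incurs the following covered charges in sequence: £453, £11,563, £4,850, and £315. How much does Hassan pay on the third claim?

Claim 1 (£453): entire amount goes to the deductible. Patient pays £453; OOP now £453.
Claim 2 (£11,563): £2,447 finishes the deductible; £9,116 goes to coinsurance; coinsurance £9,116 × 50% = £4,558. Patient pays £7,005; OOP now £7,458.
Claim 3 (£4,850): deductible already satisfied, so patient's share is 50% × £4,850 = £2,425. OOP would hit £9,883 > £9,700, so the cap limits the patient to £9,700 − £7,458 = £2,242.

£2,242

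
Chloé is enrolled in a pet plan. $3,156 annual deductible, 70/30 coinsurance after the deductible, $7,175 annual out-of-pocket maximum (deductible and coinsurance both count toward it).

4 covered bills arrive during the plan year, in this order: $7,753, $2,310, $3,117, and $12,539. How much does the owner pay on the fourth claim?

Claim 1 ($7,753): deductible takes $3,156, $4,597 remains; owner's 30% is $1,379.10. Owner pays $4,535.10; OOP now $4,535.10.
Claim 2 ($2,310): deductible already satisfied, so owner's share is 30% × $2,310 = $693. Cost to owner: $693. OOP to date $5,228.10.
Claim 3 ($3,117): deductible already satisfied, so owner's share is 30% × $3,117 = $935.10. Owner owes $935.10 (running OOP $6,163.20).
Claim 4 ($12,539): deductible already satisfied, so owner's share is 30% × $12,539 = $3,761.70. OOP would hit $9,924.90 > $7,175, so the cap limits the owner to $7,175 − $6,163.20 = $1,011.80.

$1,011.80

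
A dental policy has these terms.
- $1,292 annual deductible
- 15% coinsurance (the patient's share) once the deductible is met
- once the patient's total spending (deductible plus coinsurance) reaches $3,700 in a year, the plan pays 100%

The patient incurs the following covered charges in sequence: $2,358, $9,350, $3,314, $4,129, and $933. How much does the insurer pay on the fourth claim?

Bill 1, $2,358: $1,292 to deductible, leaving $1,066; coinsurance $1,066 × 15% = $159.90. Patient owes $1,451.90 (running OOP $1,451.90). Plan pays $2,358 − $1,451.90 = $906.10.
Bill 2, $9,350: deductible met; 15% of $9,350 = $1,402.50. Patient pays $1,402.50; OOP now $2,854.40. Insurer: $9,350 − $1,402.50 = $7,947.50.
Bill 3, $3,314: deductible met; 15% of $3,314 = $497.10. Patient owes $497.10 (running OOP $3,351.50). Insurer: $3,314 − $497.10 = $2,816.90.
Bill 4, $4,129: deductible met; 15% of $4,129 = $619.35. Adding that to $3,351.50 gives $3,970.85, past the $3,700 cap; patient pays only $3,700 − $3,351.50 = $348.50. Insurer: $4,129 − $348.50 = $3,780.50.

$3,780.50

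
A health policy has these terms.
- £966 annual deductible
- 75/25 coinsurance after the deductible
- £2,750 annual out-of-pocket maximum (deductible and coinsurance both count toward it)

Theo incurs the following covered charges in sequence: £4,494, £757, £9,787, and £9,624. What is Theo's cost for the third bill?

£712.75

Claim 1 (£4,494): deductible takes £966, £3,528 remains; 25% of £3,528 = £882. Patient pays £1,848; OOP now £1,848.
Claim 2 (£757): 25% coinsurance on £757 = £189.25. Patient pays £189.25; OOP now £2,037.25.
Claim 3 (£9,787): 25% coinsurance on £9,787 = £2,446.75. Adding that to £2,037.25 gives £4,484, past the £2,750 cap; patient pays only £2,750 − £2,037.25 = £712.75.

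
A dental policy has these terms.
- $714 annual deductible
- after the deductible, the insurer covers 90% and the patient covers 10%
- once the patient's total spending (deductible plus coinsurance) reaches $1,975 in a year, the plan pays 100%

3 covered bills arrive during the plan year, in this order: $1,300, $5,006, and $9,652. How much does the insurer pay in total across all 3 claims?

Claim 1 — $1,300: $714 to deductible, leaving $586; 10% of $586 = $58.60. Patient pays $772.60; OOP now $772.60. Insurer: $1,300 − $772.60 = $527.40.
Claim 2 — $5,006: deductible met; 10% of $5,006 = $500.60. Patient owes $500.60 (running OOP $1,273.20). Insurer: $5,006 − $500.60 = $4,505.40.
Claim 3 — $9,652: deductible already satisfied, so patient's share is 10% × $9,652 = $965.20. OOP would hit $2,238.40 > $1,975, so the cap limits the patient to $1,975 − $1,273.20 = $701.80. Insurer: $9,652 − $701.80 = $8,950.20.
Insurer total = bills − patient's total = $15,958 − $1,975 = $13,983.

$13,983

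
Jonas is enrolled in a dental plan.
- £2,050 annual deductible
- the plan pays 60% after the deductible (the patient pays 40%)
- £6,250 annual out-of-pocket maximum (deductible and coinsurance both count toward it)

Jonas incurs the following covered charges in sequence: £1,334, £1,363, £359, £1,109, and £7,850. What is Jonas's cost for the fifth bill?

Claim 1 — £1,334: all of it applies to the deductible. Cost to patient: £1,334. OOP to date £1,334.
Claim 2 — £1,363: deductible takes £716, £647 remains; coinsurance £647 × 40% = £258.80. Patient owes £974.80 (running OOP £2,308.80).
Claim 3 — £359: deductible met; 40% of £359 = £143.60. Patient pays £143.60; OOP now £2,452.40.
Claim 4 — £1,109: deductible already satisfied, so patient's share is 40% × £1,109 = £443.60. Patient pays £443.60; OOP now £2,896.
Claim 5 — £7,850: deductible met; 40% of £7,850 = £3,140. Patient owes £3,140 (running OOP £6,036).

£3,140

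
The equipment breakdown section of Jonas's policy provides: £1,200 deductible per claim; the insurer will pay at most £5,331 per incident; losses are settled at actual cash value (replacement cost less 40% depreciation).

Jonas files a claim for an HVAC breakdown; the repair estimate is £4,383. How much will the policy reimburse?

At 40% depreciation, ACV = £4,383 − £1,753.20 = £2,629.80.
Less the £1,200 deductible: £2,629.80 − £1,200 = £1,429.80.
£1,429.80 is within the £5,331 limit, so the insurer pays £1,429.80.

£1,429.80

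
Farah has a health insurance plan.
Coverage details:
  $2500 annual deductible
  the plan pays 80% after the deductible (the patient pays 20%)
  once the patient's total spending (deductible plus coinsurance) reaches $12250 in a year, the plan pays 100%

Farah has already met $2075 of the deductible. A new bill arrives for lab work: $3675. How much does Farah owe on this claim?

$1075

$2075 of the $2500 deductible is already met, leaving $425.
The remaining $3250 (= $3675 − $425) moves to coinsurance.
20% of $3250 = $650 falls to the patient.
Patient responsibility before any cap: $425 + $650 = $1075.
Cumulative spending $2075 + $1075 = $3150 stays under the $12250 maximum.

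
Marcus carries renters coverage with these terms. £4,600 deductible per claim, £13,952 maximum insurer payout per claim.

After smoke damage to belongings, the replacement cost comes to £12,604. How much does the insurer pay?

Less the £4,600 deductible: £12,604 − £4,600 = £8,004.
£8,004 ≤ £13,952, so the limit doesn't bind; insurer pays £8,004.

£8,004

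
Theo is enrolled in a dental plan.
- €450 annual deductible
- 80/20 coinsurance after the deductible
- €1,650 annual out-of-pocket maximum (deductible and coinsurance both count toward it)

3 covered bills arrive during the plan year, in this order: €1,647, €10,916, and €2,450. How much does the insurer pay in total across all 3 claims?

Claim 1 (€1,647): deductible takes €450, €1,197 remains; coinsurance €1,197 × 20% = €239.40. Patient owes €689.40 (running OOP €689.40). Plan pays €1,647 − €689.40 = €957.60.
Claim 2 (€10,916): deductible already satisfied, so patient's share is 20% × €10,916 = €2,183.20. Adding that to €689.40 gives €2,872.60, past the €1,650 cap; patient pays only €1,650 − €689.40 = €960.60. Plan pays €10,916 − €960.60 = €9,955.40.
Claim 3 (€2,450): 20% coinsurance on €2,450 = €490. OOP would hit €2,140 > €1,650, so the cap limits the patient to €1,650 − €1,650 = €0. Plan pays €2,450 − €0 = €2,450.
Insurer total: €957.60 + €9,955.40 + €2,450 = €13,363.

€13,363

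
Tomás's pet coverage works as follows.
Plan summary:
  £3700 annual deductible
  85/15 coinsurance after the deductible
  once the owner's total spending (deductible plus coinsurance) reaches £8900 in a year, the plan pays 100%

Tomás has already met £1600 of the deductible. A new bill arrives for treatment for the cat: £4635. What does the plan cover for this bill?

£2154.75

Remaining deductible: £3700 − £1600 = £2100.
The remaining £2535 (= £4635 − £2100) moves to coinsurance.
15% of £2535 = £380.25 falls to the owner.
That puts the owner's cost at £2100 + £380.25 = £2480.25 before any cap.
Year-to-date out-of-pocket becomes £1600 + £2480.25 = £4080.25, still under the £8900 maximum, so no cap applies.
The plan picks up £4635 − £2480.25 = £2154.75.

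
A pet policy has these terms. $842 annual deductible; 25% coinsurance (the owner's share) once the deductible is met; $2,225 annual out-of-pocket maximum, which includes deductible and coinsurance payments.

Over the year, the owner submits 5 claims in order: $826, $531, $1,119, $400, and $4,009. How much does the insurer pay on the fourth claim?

$300

Bill 1, $826: all of it applies to the deductible. Cost to owner: $826. OOP to date $826. Plan pays $826 − $826 = $0.
Bill 2, $531: $16 finishes the deductible; $515 goes to coinsurance; owner's 25% is $128.75. Owner pays $144.75; OOP now $970.75. Plan pays $531 − $144.75 = $386.25.
Bill 3, $1,119: 25% coinsurance on $1,119 = $279.75. Cost to owner: $279.75. OOP to date $1,250.50. Insurer: $1,119 − $279.75 = $839.25.
Bill 4, $400: deductible met; 25% of $400 = $100. Owner pays $100; OOP now $1,350.50. Insurer: $400 − $100 = $300.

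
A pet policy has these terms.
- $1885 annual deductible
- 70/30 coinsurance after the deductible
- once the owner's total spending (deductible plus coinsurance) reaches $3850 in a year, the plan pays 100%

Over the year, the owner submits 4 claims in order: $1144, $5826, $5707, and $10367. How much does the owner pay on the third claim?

Claim 1 ($1144): entire amount goes to the deductible. Cost to owner: $1144. OOP to date $1144.
Claim 2 ($5826): $741 finishes the deductible; $5085 goes to coinsurance; 30% of $5085 = $1525.50. Cost to owner: $2266.50. OOP to date $3410.50.
Claim 3 ($5707): deductible met; 30% of $5707 = $1712.10. OOP would hit $5122.60 > $3850, so the cap limits the owner to $3850 − $3410.50 = $439.50.

$439.50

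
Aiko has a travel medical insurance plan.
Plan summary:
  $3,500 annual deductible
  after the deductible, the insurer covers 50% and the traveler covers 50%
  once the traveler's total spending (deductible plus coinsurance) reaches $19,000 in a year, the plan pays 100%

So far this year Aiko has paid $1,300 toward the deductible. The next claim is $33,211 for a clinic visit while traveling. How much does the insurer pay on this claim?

$1,300 of the $3,500 deductible is already met, leaving $2,200.
The remaining $31,011 (= $33,211 − $2,200) moves to coinsurance.
50% of $31,011 = $15,505.50 falls to the traveler.
So the traveler owes $2,200 + $15,505.50 = $17,705.50 before any cap.
That would bring total out-of-pocket to $19,005.50, past the $19,000 cap. The traveler is capped at $19,000 − $1,300 = $17,700 on this claim.
The plan picks up $33,211 − $17,700 = $15,511.

$15,511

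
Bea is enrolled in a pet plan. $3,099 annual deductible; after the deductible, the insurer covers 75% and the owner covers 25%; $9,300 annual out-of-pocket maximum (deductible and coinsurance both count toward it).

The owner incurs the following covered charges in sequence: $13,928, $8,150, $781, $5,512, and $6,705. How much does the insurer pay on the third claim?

$585.75

#1 ($13,928): $3,099 to deductible, leaving $10,829; 25% of $10,829 = $2,707.25. Owner pays $5,806.25; OOP now $5,806.25. Plan pays $13,928 − $5,806.25 = $8,121.75.
#2 ($8,150): deductible already satisfied, so owner's share is 25% × $8,150 = $2,037.50. Owner owes $2,037.50 (running OOP $7,843.75). Insurer: $8,150 − $2,037.50 = $6,112.50.
#3 ($781): 25% coinsurance on $781 = $195.25. Owner owes $195.25 (running OOP $8,039). Plan pays $781 − $195.25 = $585.75.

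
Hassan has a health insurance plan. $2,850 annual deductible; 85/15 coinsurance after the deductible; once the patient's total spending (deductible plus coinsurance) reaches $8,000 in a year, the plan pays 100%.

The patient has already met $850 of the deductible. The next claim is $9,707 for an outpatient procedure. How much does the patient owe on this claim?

$3,156.05

$850 of the $2,850 deductible is already met, leaving $2,000.
The remaining $7,707 (= $9,707 − $2,000) moves to coinsurance.
Coinsurance: $7,707 × 15% = $1,156.05.
Patient responsibility before any cap: $2,000 + $1,156.05 = $3,156.05.
Year-to-date out-of-pocket becomes $850 + $3,156.05 = $4,006.05, still under the $8,000 maximum, so no cap applies.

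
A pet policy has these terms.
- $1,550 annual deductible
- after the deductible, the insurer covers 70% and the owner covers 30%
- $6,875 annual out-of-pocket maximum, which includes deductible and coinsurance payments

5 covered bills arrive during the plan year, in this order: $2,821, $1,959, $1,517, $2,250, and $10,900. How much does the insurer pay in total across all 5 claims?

$12,572

Claim 1 ($2,821): $1,550 finishes the deductible; $1,271 goes to coinsurance; coinsurance $1,271 × 30% = $381.30. Owner owes $1,931.30 (running OOP $1,931.30). Plan pays $2,821 − $1,931.30 = $889.70.
Claim 2 ($1,959): 30% coinsurance on $1,959 = $587.70. Cost to owner: $587.70. OOP to date $2,519. Insurer: $1,959 − $587.70 = $1,371.30.
Claim 3 ($1,517): deductible already satisfied, so owner's share is 30% × $1,517 = $455.10. Cost to owner: $455.10. OOP to date $2,974.10. Plan pays $1,517 − $455.10 = $1,061.90.
Claim 4 ($2,250): deductible already satisfied, so owner's share is 30% × $2,250 = $675. Cost to owner: $675. OOP to date $3,649.10. Insurer: $2,250 − $675 = $1,575.
Claim 5 ($10,900): deductible met; 30% of $10,900 = $3,270. Adding that to $3,649.10 gives $6,919.10, past the $6,875 cap; owner pays only $6,875 − $3,649.10 = $3,225.90. Insurer: $10,900 − $3,225.90 = $7,674.10.
Insurer total: $889.70 + $1,371.30 + $1,061.90 + $1,575 + $7,674.10 = $12,572.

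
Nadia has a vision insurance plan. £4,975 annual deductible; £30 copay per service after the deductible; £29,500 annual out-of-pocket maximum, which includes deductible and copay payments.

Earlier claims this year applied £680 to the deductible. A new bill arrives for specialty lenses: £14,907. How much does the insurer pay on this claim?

£10,582

Deductible still to meet: £4,975 − £680 = £4,295.
That leaves £14,907 − £4,295 = £10,612 for the copay.
Copay on this service: £30.
That puts the member's cost at £4,295 + £30 = £4,325 before any cap.
Year-to-date out-of-pocket becomes £680 + £4,325 = £5,005, still under the £29,500 maximum, so no cap applies.
The insurer covers the remainder: £14,907 − £4,325 = £10,582.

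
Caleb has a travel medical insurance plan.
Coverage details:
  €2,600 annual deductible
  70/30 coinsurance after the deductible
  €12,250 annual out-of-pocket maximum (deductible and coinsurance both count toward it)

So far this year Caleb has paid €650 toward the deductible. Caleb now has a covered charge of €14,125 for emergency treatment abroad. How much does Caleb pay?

Deductible still to meet: €2,600 − €650 = €1,950.
The remaining €12,175 (= €14,125 − €1,950) moves to coinsurance.
30% of €12,175 = €3,652.50 falls to the traveler.
That puts the traveler's cost at €1,950 + €3,652.50 = €5,602.50 before any cap.
Total out-of-pocket so far would be €650 + €5,602.50 = €6,252.50, below the €12,250 cap — no reduction.

€5,602.50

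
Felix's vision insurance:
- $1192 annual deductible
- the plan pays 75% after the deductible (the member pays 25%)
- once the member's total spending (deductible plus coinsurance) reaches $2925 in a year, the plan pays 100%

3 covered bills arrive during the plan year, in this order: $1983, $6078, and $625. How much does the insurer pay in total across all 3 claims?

$5761

#1 ($1983): $1192 to deductible, leaving $791; 25% of $791 = $197.75. Member pays $1389.75; OOP now $1389.75. Insurer: $1983 − $1389.75 = $593.25.
#2 ($6078): 25% coinsurance on $6078 = $1519.50. Member owes $1519.50 (running OOP $2909.25). Insurer: $6078 − $1519.50 = $4558.50.
#3 ($625): deductible met; 25% of $625 = $156.25. OOP would hit $3065.50 > $2925, so the cap limits the member to $2925 − $2909.25 = $15.75. Plan pays $625 − $15.75 = $609.25.
Insurer total: $593.25 + $4558.50 + $609.25 = $5761.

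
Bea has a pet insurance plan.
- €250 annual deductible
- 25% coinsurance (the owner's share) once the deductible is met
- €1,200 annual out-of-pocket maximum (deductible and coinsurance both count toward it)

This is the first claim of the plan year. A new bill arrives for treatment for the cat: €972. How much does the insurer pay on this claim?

Nothing has been paid toward the €250 deductible, so the first €250 of this charge is applied there.
After the €250 deductible portion, €972 − €250 = €722 is subject to coinsurance.
Owner's 25% share of €722 is €180.50.
Owner responsibility before any cap: €250 + €180.50 = €430.50.
Total out-of-pocket so far would be €0 + €430.50 = €430.50, below the €1,200 cap — no reduction.
Insurer pays the balance: €972 − €430.50 = €541.50.

€541.50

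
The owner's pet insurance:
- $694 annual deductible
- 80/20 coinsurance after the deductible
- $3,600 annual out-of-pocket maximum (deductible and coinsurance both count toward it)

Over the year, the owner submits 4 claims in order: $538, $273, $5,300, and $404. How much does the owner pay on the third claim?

Claim 1 — $538: entire amount goes to the deductible. Cost to owner: $538. OOP to date $538.
Claim 2 — $273: $156 finishes the deductible; $117 goes to coinsurance; coinsurance $117 × 20% = $23.40. Owner owes $179.40 (running OOP $717.40).
Claim 3 — $5,300: deductible already satisfied, so owner's share is 20% × $5,300 = $1,060. Cost to owner: $1,060. OOP to date $1,777.40.

$1,060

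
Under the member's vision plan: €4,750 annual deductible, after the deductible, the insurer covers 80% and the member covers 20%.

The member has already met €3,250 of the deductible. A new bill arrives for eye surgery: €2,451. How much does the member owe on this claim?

€1,690.20

€3,250 of the €4,750 deductible is already met, leaving €1,500.
That leaves €2,451 − €1,500 = €951 for coinsurance.
Coinsurance: €951 × 20% = €190.20.
Member responsibility: €1,500 + €190.20 = €1,690.20.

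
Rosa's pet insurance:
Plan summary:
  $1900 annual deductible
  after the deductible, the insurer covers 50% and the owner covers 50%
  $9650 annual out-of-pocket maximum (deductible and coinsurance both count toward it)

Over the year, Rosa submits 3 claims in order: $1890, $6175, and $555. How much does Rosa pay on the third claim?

Claim 1 ($1890): fully absorbed by the deductible. Owner pays $1890; OOP now $1890.
Claim 2 ($6175): deductible takes $10, $6165 remains; 50% of $6165 = $3082.50. Cost to owner: $3092.50. OOP to date $4982.50.
Claim 3 ($555): 50% coinsurance on $555 = $277.50. Owner owes $277.50 (running OOP $5260).

$277.50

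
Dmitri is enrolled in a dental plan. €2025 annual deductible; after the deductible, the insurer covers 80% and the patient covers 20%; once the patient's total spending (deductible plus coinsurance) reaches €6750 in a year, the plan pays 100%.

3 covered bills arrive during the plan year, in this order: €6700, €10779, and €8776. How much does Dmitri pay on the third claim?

#1 (€6700): €2025 finishes the deductible; €4675 goes to coinsurance; coinsurance €4675 × 20% = €935. Cost to patient: €2960. OOP to date €2960.
#2 (€10779): 20% coinsurance on €10779 = €2155.80. Patient owes €2155.80 (running OOP €5115.80).
#3 (€8776): deductible already satisfied, so patient's share is 20% × €8776 = €1755.20. Adding that to €5115.80 gives €6871, past the €6750 cap; patient pays only €6750 − €5115.80 = €1634.20.

€1634.20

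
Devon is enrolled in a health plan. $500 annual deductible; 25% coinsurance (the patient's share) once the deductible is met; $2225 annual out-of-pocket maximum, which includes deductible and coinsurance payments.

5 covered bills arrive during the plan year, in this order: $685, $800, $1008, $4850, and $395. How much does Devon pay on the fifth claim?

$14.25

Bill 1, $685: deductible takes $500, $185 remains; patient's 25% is $46.25. Patient owes $546.25 (running OOP $546.25).
Bill 2, $800: deductible already satisfied, so patient's share is 25% × $800 = $200. Cost to patient: $200. OOP to date $746.25.
Bill 3, $1008: 25% coinsurance on $1008 = $252. Patient pays $252; OOP now $998.25.
Bill 4, $4850: deductible already satisfied, so patient's share is 25% × $4850 = $1212.50. Patient owes $1212.50 (running OOP $2210.75).
Bill 5, $395: deductible already satisfied, so patient's share is 25% × $395 = $98.75. OOP would hit $2309.50 > $2225, so the cap limits the patient to $2225 − $2210.75 = $14.25.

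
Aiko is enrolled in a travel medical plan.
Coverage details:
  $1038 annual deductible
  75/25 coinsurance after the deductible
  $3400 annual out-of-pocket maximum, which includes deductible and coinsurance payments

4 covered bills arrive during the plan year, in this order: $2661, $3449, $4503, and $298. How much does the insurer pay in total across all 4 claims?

$7511

Claim 1 — $2661: deductible takes $1038, $1623 remains; coinsurance $1623 × 25% = $405.75. Cost to traveler: $1443.75. OOP to date $1443.75. Plan pays $2661 − $1443.75 = $1217.25.
Claim 2 — $3449: deductible met; 25% of $3449 = $862.25. Traveler owes $862.25 (running OOP $2306). Insurer: $3449 − $862.25 = $2586.75.
Claim 3 — $4503: 25% coinsurance on $4503 = $1125.75. Adding that to $2306 gives $3431.75, past the $3400 cap; traveler pays only $3400 − $2306 = $1094. Insurer: $4503 − $1094 = $3409.
Claim 4 — $298: 25% coinsurance on $298 = $74.50. That would push OOP to $3474.50, over the $3400 cap, so traveler pays $3400 − $3400 = $0. Insurer: $298 − $0 = $298.
Insurer total = bills − traveler's total = $10911 − $3400 = $7511.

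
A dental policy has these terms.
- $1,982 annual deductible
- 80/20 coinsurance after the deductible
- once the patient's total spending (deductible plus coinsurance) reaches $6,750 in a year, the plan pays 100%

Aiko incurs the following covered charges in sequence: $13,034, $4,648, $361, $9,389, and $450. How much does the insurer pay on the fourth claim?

$7,833.20

Claim 1 ($13,034): $1,982 to deductible, leaving $11,052; patient's 20% is $2,210.40. Patient pays $4,192.40; OOP now $4,192.40. Plan pays $13,034 − $4,192.40 = $8,841.60.
Claim 2 ($4,648): deductible met; 20% of $4,648 = $929.60. Cost to patient: $929.60. OOP to date $5,122. Insurer: $4,648 − $929.60 = $3,718.40.
Claim 3 ($361): 20% coinsurance on $361 = $72.20. Cost to patient: $72.20. OOP to date $5,194.20. Insurer: $361 − $72.20 = $288.80.
Claim 4 ($9,389): deductible already satisfied, so patient's share is 20% × $9,389 = $1,877.80. Adding that to $5,194.20 gives $7,072, past the $6,750 cap; patient pays only $6,750 − $5,194.20 = $1,555.80. Insurer: $9,389 − $1,555.80 = $7,833.20.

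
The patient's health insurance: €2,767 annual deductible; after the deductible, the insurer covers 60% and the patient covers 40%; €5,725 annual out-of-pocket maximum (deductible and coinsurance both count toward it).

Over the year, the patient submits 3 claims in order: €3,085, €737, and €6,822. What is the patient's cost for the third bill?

€2,536

Bill 1, €3,085: €2,767 to deductible, leaving €318; coinsurance €318 × 40% = €127.20. Patient owes €2,894.20 (running OOP €2,894.20).
Bill 2, €737: 40% coinsurance on €737 = €294.80. Patient pays €294.80; OOP now €3,189.
Bill 3, €6,822: 40% coinsurance on €6,822 = €2,728.80. OOP would hit €5,917.80 > €5,725, so the cap limits the patient to €5,725 − €3,189 = €2,536.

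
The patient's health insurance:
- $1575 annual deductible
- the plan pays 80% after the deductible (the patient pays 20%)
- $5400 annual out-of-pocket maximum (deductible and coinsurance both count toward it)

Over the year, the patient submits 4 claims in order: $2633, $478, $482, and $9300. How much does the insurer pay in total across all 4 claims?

Claim 1 — $2633: $1575 finishes the deductible; $1058 goes to coinsurance; coinsurance $1058 × 20% = $211.60. Patient pays $1786.60; OOP now $1786.60. Plan pays $2633 − $1786.60 = $846.40.
Claim 2 — $478: 20% coinsurance on $478 = $95.60. Cost to patient: $95.60. OOP to date $1882.20. Plan pays $478 − $95.60 = $382.40.
Claim 3 — $482: 20% coinsurance on $482 = $96.40. Patient pays $96.40; OOP now $1978.60. Insurer: $482 − $96.40 = $385.60.
Claim 4 — $9300: deductible already satisfied, so patient's share is 20% × $9300 = $1860. Cost to patient: $1860. OOP to date $3838.60. Insurer: $9300 − $1860 = $7440.
Insurer total = bills − patient's total = $12893 − $3838.60 = $9054.40.

$9054.40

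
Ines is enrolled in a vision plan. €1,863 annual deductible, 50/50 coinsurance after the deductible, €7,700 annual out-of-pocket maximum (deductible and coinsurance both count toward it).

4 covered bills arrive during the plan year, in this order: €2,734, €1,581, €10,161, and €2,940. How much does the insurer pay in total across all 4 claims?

€9,716

#1 (€2,734): deductible takes €1,863, €871 remains; coinsurance €871 × 50% = €435.50. Member pays €2,298.50; OOP now €2,298.50. Insurer: €2,734 − €2,298.50 = €435.50.
#2 (€1,581): 50% coinsurance on €1,581 = €790.50. Member pays €790.50; OOP now €3,089. Plan pays €1,581 − €790.50 = €790.50.
#3 (€10,161): deductible met; 50% of €10,161 = €5,080.50. Adding that to €3,089 gives €8,169.50, past the €7,700 cap; member pays only €7,700 − €3,089 = €4,611. Plan pays €10,161 − €4,611 = €5,550.
#4 (€2,940): deductible already satisfied, so member's share is 50% × €2,940 = €1,470. That would push OOP to €9,170, over the €7,700 cap, so member pays €7,700 − €7,700 = €0. Insurer: €2,940 − €0 = €2,940.
Insurer total = bills − member's total = €17,416 − €7,700 = €9,716.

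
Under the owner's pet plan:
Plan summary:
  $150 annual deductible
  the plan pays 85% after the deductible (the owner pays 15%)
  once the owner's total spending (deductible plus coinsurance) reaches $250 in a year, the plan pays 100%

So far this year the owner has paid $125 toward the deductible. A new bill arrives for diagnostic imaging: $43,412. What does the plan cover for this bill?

$125 of the $150 deductible is already met, leaving $25.
The remaining $43,387 (= $43,412 − $25) moves to coinsurance.
Owner's 15% share of $43,387 is $6,508.05.
So the owner owes $25 + $6,508.05 = $6,533.05 before any cap.
That would bring total out-of-pocket to $6,658.05, past the $250 cap. The owner is capped at $250 − $125 = $125 on this claim.
Insurer pays the balance: $43,412 − $125 = $43,287.

$43,287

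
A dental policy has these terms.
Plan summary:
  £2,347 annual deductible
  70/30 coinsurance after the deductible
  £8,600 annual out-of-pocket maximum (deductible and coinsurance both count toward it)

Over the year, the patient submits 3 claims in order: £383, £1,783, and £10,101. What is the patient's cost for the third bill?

Bill 1, £383: all of it applies to the deductible. Patient pays £383; OOP now £383.
Bill 2, £1,783: all of it applies to the deductible. Patient owes £1,783 (running OOP £2,166).
Bill 3, £10,101: £181 to deductible, leaving £9,920; patient's 30% is £2,976. Cost to patient: £3,157. OOP to date £5,323.

£3,157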